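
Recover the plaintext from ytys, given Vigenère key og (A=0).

Repeat the key across the ciphertext: ogog
y(24)−o(14): 10 → k
t(19)−g(6): 13 → n
y(24)−o(14): 10 → k
s(18)−g(6): 12 → m

knkm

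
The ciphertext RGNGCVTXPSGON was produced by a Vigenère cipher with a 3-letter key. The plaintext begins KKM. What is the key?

HWB

Subtract each crib letter from the matching ciphertext letter (mod 26):
R(17)−K(10)=7 → H
G(6)−K(10)=-4≡22 → W
N(13)−M(12)=1 → B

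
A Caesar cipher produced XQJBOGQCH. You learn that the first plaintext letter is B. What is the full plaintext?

BUNFSKUGL

From the crib: X(23)−B(1)=22, so the shift is 22.
Subtract 22 from each ciphertext letter:
X(23): 23−22=1 → B
Q(16): 16−22=-6≡20 → U
J(9): 9−22=-13≡13 → N
B(1): 1−22=-21≡5 → F
O(14): 14−22=-8≡18 → S
G(6): 6−22=-16≡10 → K
Q(16): 16−22=-6≡20 → U
C(2): 2−22=-20≡6 → G
H(7): 7−22=-15≡11 → L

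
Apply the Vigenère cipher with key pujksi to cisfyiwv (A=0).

Repeat the key across the message: pujksipu
c(2)+p(15): 17 → r
i(8)+u(20): 28≡2 → c
s(18)+j(9): 27≡1 → b
f(5)+k(10): 15 → p
y(24)+s(18): 42≡16 → q
i(8)+i(8): 16 → q
w(22)+p(15): 37≡11 → l
v(21)+u(20): 41≡15 → p

rcbpqqlp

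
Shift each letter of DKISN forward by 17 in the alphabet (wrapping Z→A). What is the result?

D(3): 3+17=20 → U
K(10): 10+17=27≡1 → B
I(8): 8+17=25 → Z
S(18): 18+17=35≡9 → J
N(13): 13+17=30≡4 → E

UBZJE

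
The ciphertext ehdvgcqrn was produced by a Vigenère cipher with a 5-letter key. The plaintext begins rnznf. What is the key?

nueib

Subtract each crib letter from the matching ciphertext letter (mod 26):
e(4)−r(17)=-13≡13 → n
h(7)−n(13)=-6≡20 → u
d(3)−z(25)=-22≡4 → e
v(21)−n(13)=8 → i
g(6)−f(5)=1 → b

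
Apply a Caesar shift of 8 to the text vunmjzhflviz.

dcvurhpntdqh

v(21): 21+8=29≡3 → d
u(20): 20+8=28≡2 → c
n(13): 13+8=21 → v
m(12): 12+8=20 → u
j(9): 9+8=17 → r
z(25): 25+8=33≡7 → h
h(7): 7+8=15 → p
f(5): 5+8=13 → n
l(11): 11+8=19 → t
v(21): 21+8=29≡3 → d
i(8): 8+8=16 → q
z(25): 25+8=33≡7 → h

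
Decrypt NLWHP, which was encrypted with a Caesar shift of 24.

PNYJR

N(13): 13−24=-11≡15 → P
L(11): 11−24=-13≡13 → N
W(22): 22−24=-2≡24 → Y
H(7): 7−24=-17≡9 → J
P(15): 15−24=-9≡17 → R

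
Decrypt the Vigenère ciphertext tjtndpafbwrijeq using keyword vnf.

ywosqkfswbedorl

Repeat the key across the ciphertext: vnfvnfvnfvnfvnf
t(19)−v(21): -2≡24 → y
j(9)−n(13): -4≡22 → w
t(19)−f(5): 14 → o
n(13)−v(21): -8≡18 → s
d(3)−n(13): -10≡16 → q
p(15)−f(5): 10 → k
a(0)−v(21): -21≡5 → f
f(5)−n(13): -8≡18 → s
b(1)−f(5): -4≡22 → w
w(22)−v(21): 1 → b
r(17)−n(13): 4 → e
i(8)−f(5): 3 → d
j(9)−v(21): -12≡14 → o
e(4)−n(13): -9≡17 → r
q(16)−f(5): 11 → l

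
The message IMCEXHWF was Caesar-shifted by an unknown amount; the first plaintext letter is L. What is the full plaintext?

LPFHAKZI

From the crib: I(8)−L(11)=-3≡23, so the shift is 23.
Subtract 23 from each ciphertext letter:
I(8): 8−23=-15≡11 → L
M(12): 12−23=-11≡15 → P
C(2): 2−23=-21≡5 → F
E(4): 4−23=-19≡7 → H
X(23): 23−23=0 → A
H(7): 7−23=-16≡10 → K
W(22): 22−23=-1≡25 → Z
F(5): 5−23=-18≡8 → I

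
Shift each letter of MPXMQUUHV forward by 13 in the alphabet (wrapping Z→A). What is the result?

ZCKZDHHUI

M(12): 12+13=25 → Z
P(15): 15+13=28≡2 → C
X(23): 23+13=36≡10 → K
M(12): 12+13=25 → Z
Q(16): 16+13=29≡3 → D
U(20): 20+13=33≡7 → H
U(20): 20+13=33≡7 → H
H(7): 7+13=20 → U
V(21): 21+13=34≡8 → I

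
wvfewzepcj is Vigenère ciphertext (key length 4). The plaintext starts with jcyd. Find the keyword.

nthb

Subtract each crib letter from the matching ciphertext letter (mod 26):
w(22)−j(9)=13 → n
v(21)−c(2)=19 → t
f(5)−y(24)=-19≡7 → h
e(4)−d(3)=1 → b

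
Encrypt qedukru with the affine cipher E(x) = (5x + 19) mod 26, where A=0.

q(16): 5·16+19=99≡21 → v
e(4): 5·4+19=39≡13 → n
d(3): 5·3+19=34≡8 → i
u(20): 5·20+19=119≡15 → p
k(10): 5·10+19=69≡17 → r
r(17): 5·17+19=104≡0 → a
u(20): 5·20+19=119≡15 → p

vniprap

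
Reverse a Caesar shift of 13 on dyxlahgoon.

d(3): 3−13=-10≡16 → q
y(24): 24−13=11 → l
x(23): 23−13=10 → k
l(11): 11−13=-2≡24 → y
a(0): 0−13=-13≡13 → n
h(7): 7−13=-6≡20 → u
g(6): 6−13=-7≡19 → t
o(14): 14−13=1 → b
o(14): 14−13=1 → b
n(13): 13−13=0 → a

qlkynutbba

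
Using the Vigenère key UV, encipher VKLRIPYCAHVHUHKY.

Repeat the key across the message: UVUVUVUVUVUVUVUV
V(21)+U(20): 41≡15 → P
K(10)+V(21): 31≡5 → F
L(11)+U(20): 31≡5 → F
R(17)+V(21): 38≡12 → M
I(8)+U(20): 28≡2 → C
P(15)+V(21): 36≡10 → K
Y(24)+U(20): 44≡18 → S
C(2)+V(21): 23 → X
A(0)+U(20): 20 → U
H(7)+V(21): 28≡2 → C
V(21)+U(20): 41≡15 → P
H(7)+V(21): 28≡2 → C
U(20)+U(20): 40≡14 → O
H(7)+V(21): 28≡2 → C
K(10)+U(20): 30≡4 → E
Y(24)+V(21): 45≡19 → T

PFFMCKSXUCPCOCET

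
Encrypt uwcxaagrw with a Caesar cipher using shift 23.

rtzuxxdot

u(20): 20+23=43≡17 → r
w(22): 22+23=45≡19 → t
c(2): 2+23=25 → z
x(23): 23+23=46≡20 → u
a(0): 0+23=23 → x
a(0): 0+23=23 → x
g(6): 6+23=29≡3 → d
r(17): 17+23=40≡14 → o
w(22): 22+23=45≡19 → t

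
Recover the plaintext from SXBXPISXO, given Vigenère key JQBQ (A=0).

Repeat the key across the ciphertext: JQBQJQBQJ
S(18)−J(9): 9 → J
X(23)−Q(16): 7 → H
B(1)−B(1): 0 → A
X(23)−Q(16): 7 → H
P(15)−J(9): 6 → G
I(8)−Q(16): -8≡18 → S
S(18)−B(1): 17 → R
X(23)−Q(16): 7 → H
O(14)−J(9): 5 → F

JHAHGSRHF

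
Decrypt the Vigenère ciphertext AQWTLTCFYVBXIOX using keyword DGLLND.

Repeat the key across the ciphertext: DGLLNDDGLLNDDGL
A(0)−D(3): -3≡23 → X
Q(16)−G(6): 10 → K
W(22)−L(11): 11 → L
T(19)−L(11): 8 → I
L(11)−N(13): -2≡24 → Y
T(19)−D(3): 16 → Q
C(2)−D(3): -1≡25 → Z
F(5)−G(6): -1≡25 → Z
Y(24)−L(11): 13 → N
V(21)−L(11): 10 → K
B(1)−N(13): -12≡14 → O
X(23)−D(3): 20 → U
I(8)−D(3): 5 → F
O(14)−G(6): 8 → I
X(23)−L(11): 12 → M

XKLIYQZZNKOUFIM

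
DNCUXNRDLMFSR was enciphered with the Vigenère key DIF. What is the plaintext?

Repeat the key across the ciphertext: DIFDIFDIFDIFD
D(3)−D(3): 0 → A
N(13)−I(8): 5 → F
C(2)−F(5): -3≡23 → X
U(20)−D(3): 17 → R
X(23)−I(8): 15 → P
N(13)−F(5): 8 → I
R(17)−D(3): 14 → O
D(3)−I(8): -5≡21 → V
L(11)−F(5): 6 → G
M(12)−D(3): 9 → J
F(5)−I(8): -3≡23 → X
S(18)−F(5): 13 → N
R(17)−D(3): 14 → O

AFXRPIOVGJXNO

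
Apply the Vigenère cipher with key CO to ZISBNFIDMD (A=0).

Repeat the key across the message: COCOCOCOCO
Z(25)+C(2): 27≡1 → B
I(8)+O(14): 22 → W
S(18)+C(2): 20 → U
B(1)+O(14): 15 → P
N(13)+C(2): 15 → P
F(5)+O(14): 19 → T
I(8)+C(2): 10 → K
D(3)+O(14): 17 → R
M(12)+C(2): 14 → O
D(3)+O(14): 17 → R

BWUPPTKROR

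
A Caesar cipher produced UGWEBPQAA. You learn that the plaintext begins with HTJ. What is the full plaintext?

From the crib: U(20)−H(7)=13, so the shift is 13.
Subtract 13 from each ciphertext letter:
U(20): 20−13=7 → H
G(6): 6−13=-7≡19 → T
W(22): 22−13=9 → J
E(4): 4−13=-9≡17 → R
B(1): 1−13=-12≡14 → O
P(15): 15−13=2 → C
Q(16): 16−13=3 → D
A(0): 0−13=-13≡13 → N
A(0): 0−13=-13≡13 → N

HTJROCDNN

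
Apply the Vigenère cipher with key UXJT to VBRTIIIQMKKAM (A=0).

Repeat the key across the message: UXJTUXJTUXJTU
V(21)+U(20): 41≡15 → P
B(1)+X(23): 24 → Y
R(17)+J(9): 26≡0 → A
T(19)+T(19): 38≡12 → M
I(8)+U(20): 28≡2 → C
I(8)+X(23): 31≡5 → F
I(8)+J(9): 17 → R
Q(16)+T(19): 35≡9 → J
M(12)+U(20): 32≡6 → G
K(10)+X(23): 33≡7 → H
K(10)+J(9): 19 → T
A(0)+T(19): 19 → T
M(12)+U(20): 32≡6 → G

PYAMCFRJGHTTG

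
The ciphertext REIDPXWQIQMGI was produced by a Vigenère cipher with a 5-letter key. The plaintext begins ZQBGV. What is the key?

SOHXU

Subtract each crib letter from the matching ciphertext letter (mod 26):
R(17)−Z(25)=-8≡18 → S
E(4)−Q(16)=-12≡14 → O
I(8)−B(1)=7 → H
D(3)−G(6)=-3≡23 → X
P(15)−V(21)=-6≡20 → U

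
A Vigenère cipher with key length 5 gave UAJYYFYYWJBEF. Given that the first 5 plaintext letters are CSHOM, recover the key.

Subtract each crib letter from the matching ciphertext letter (mod 26):
U(20)−C(2)=18 → S
A(0)−S(18)=-18≡8 → I
J(9)−H(7)=2 → C
Y(24)−O(14)=10 → K
Y(24)−M(12)=12 → M

SICKM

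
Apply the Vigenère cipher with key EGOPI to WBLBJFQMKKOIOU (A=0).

Repeat the key across the message: EGOPIEGOPIEGOP
W(22)+E(4): 26≡0 → A
B(1)+G(6): 7 → H
L(11)+O(14): 25 → Z
B(1)+P(15): 16 → Q
J(9)+I(8): 17 → R
F(5)+E(4): 9 → J
Q(16)+G(6): 22 → W
M(12)+O(14): 26≡0 → A
K(10)+P(15): 25 → Z
K(10)+I(8): 18 → S
O(14)+E(4): 18 → S
I(8)+G(6): 14 → O
O(14)+O(14): 28≡2 → C
U(20)+P(15): 35≡9 → J

AHZQRJWAZSSOCJ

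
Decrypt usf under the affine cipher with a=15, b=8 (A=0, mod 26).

The inverse of 15 mod 26 is 7, since 15·7=105≡1. Apply D(y)=7·(y−8) mod 26:
u(20): 7·(20−8)=84≡6 → g
s(18): 7·(18−8)=70≡18 → s
f(5): 7·(5−8)=-21≡5 → f

gsf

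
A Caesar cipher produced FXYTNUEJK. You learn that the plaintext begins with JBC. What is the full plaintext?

JBCXRYINO

From the crib: F(5)−J(9)=-4≡22, so the shift is 22.
Subtract 22 from each ciphertext letter:
F(5): 5−22=-17≡9 → J
X(23): 23−22=1 → B
Y(24): 24−22=2 → C
T(19): 19−22=-3≡23 → X
N(13): 13−22=-9≡17 → R
U(20): 20−22=-2≡24 → Y
E(4): 4−22=-18≡8 → I
J(9): 9−22=-13≡13 → N
K(10): 10−22=-12≡14 → O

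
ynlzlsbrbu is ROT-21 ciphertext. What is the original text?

y(24): 24−21=3 → d
n(13): 13−21=-8≡18 → s
l(11): 11−21=-10≡16 → q
z(25): 25−21=4 → e
l(11): 11−21=-10≡16 → q
s(18): 18−21=-3≡23 → x
b(1): 1−21=-20≡6 → g
r(17): 17−21=-4≡22 → w
b(1): 1−21=-20≡6 → g
u(20): 20−21=-1≡25 → z

dsqeqxgwgz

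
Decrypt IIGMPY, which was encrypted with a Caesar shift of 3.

FFDJMV

I(8): 8−3=5 → F
I(8): 8−3=5 → F
G(6): 6−3=3 → D
M(12): 12−3=9 → J
P(15): 15−3=12 → M
Y(24): 24−3=21 → V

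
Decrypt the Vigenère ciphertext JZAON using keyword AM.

JNACN

Repeat the key across the ciphertext: AMAMA
J(9)−A(0): 9 → J
Z(25)−M(12): 13 → N
A(0)−A(0): 0 → A
O(14)−M(12): 2 → C
N(13)−A(0): 13 → N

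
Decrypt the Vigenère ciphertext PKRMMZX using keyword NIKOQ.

Repeat the key across the ciphertext: NIKOQNI
P(15)−N(13): 2 → C
K(10)−I(8): 2 → C
R(17)−K(10): 7 → H
M(12)−O(14): -2≡24 → Y
M(12)−Q(16): -4≡22 → W
Z(25)−N(13): 12 → M
X(23)−I(8): 15 → P

CCHYWMP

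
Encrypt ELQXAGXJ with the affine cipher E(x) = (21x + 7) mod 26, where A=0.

E(4): 21·4+7=91≡13 → N
L(11): 21·11+7=238≡4 → E
Q(16): 21·16+7=343≡5 → F
X(23): 21·23+7=490≡22 → W
A(0): 21·0+7=7 → H
G(6): 21·6+7=133≡3 → D
X(23): 21·23+7=490≡22 → W
J(9): 21·9+7=196≡14 → O

NEFWHDWO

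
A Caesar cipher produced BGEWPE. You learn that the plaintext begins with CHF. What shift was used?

From the crib: B(1)−C(2)=-1≡25, so the shift is 25.

25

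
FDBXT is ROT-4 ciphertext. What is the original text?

BZXTP

F(5): 5−4=1 → B
D(3): 3−4=-1≡25 → Z
B(1): 1−4=-3≡23 → X
X(23): 23−4=19 → T
T(19): 19−4=15 → P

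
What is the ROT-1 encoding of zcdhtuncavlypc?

adeiuvodbwmzqd

z(25): 25+1=26≡0 → a
c(2): 2+1=3 → d
d(3): 3+1=4 → e
h(7): 7+1=8 → i
t(19): 19+1=20 → u
u(20): 20+1=21 → v
n(13): 13+1=14 → o
c(2): 2+1=3 → d
a(0): 0+1=1 → b
v(21): 21+1=22 → w
l(11): 11+1=12 → m
y(24): 24+1=25 → z
p(15): 15+1=16 → q
c(2): 2+1=3 → d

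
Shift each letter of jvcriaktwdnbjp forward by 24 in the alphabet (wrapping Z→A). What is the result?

htapgyirublzhn

j(9): 9+24=33≡7 → h
v(21): 21+24=45≡19 → t
c(2): 2+24=26≡0 → a
r(17): 17+24=41≡15 → p
i(8): 8+24=32≡6 → g
a(0): 0+24=24 → y
k(10): 10+24=34≡8 → i
t(19): 19+24=43≡17 → r
w(22): 22+24=46≡20 → u
d(3): 3+24=27≡1 → b
n(13): 13+24=37≡11 → l
b(1): 1+24=25 → z
j(9): 9+24=33≡7 → h
p(15): 15+24=39≡13 → n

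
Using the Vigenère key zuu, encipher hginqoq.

Repeat the key across the message: zuuzuuz
h(7)+z(25): 32≡6 → g
g(6)+u(20): 26≡0 → a
i(8)+u(20): 28≡2 → c
n(13)+z(25): 38≡12 → m
q(16)+u(20): 36≡10 → k
o(14)+u(20): 34≡8 → i
q(16)+z(25): 41≡15 → p

gacmkip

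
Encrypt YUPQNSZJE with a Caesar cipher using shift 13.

LHCDAFMWR

Y(24): 24+13=37≡11 → L
U(20): 20+13=33≡7 → H
P(15): 15+13=28≡2 → C
Q(16): 16+13=29≡3 → D
N(13): 13+13=26≡0 → A
S(18): 18+13=31≡5 → F
Z(25): 25+13=38≡12 → M
J(9): 9+13=22 → W
E(4): 4+13=17 → R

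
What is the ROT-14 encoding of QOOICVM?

Q(16): 16+14=30≡4 → E
O(14): 14+14=28≡2 → C
O(14): 14+14=28≡2 → C
I(8): 8+14=22 → W
C(2): 2+14=16 → Q
V(21): 21+14=35≡9 → J
M(12): 12+14=26≡0 → A

ECCWQJA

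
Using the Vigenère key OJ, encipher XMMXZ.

Repeat the key across the message: OJOJO
X(23)+O(14): 37≡11 → L
M(12)+J(9): 21 → V
M(12)+O(14): 26≡0 → A
X(23)+J(9): 32≡6 → G
Z(25)+O(14): 39≡13 → N

LVAGN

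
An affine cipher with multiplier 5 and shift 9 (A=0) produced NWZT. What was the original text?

GNYC

The inverse of 5 mod 26 is 21, since 5·21=105≡1. Apply D(y)=21·(y−9) mod 26:
N(13): 21·(13−9)=84≡6 → G
W(22): 21·(22−9)=273≡13 → N
Z(25): 21·(25−9)=336≡24 → Y
T(19): 21·(19−9)=210≡2 → C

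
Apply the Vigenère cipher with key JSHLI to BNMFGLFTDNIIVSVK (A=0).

Repeat the key across the message: JSHLIJSHLIJSHLIJ
B(1)+J(9): 10 → K
N(13)+S(18): 31≡5 → F
M(12)+H(7): 19 → T
F(5)+L(11): 16 → Q
G(6)+I(8): 14 → O
L(11)+J(9): 20 → U
F(5)+S(18): 23 → X
T(19)+H(7): 26≡0 → A
D(3)+L(11): 14 → O
N(13)+I(8): 21 → V
I(8)+J(9): 17 → R
I(8)+S(18): 26≡0 → A
V(21)+H(7): 28≡2 → C
S(18)+L(11): 29≡3 → D
V(21)+I(8): 29≡3 → D
K(10)+J(9): 19 → T

KFTQOUXAOVRACDDT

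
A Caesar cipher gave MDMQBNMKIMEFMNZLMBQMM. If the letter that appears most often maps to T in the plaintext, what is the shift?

19

The most frequent ciphertext letter is M (appears 8 times).
M is position 12; T is position 19.
Shift = -7≡19.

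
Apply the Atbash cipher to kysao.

pbhzl

k(10) → p(15)
y(24) → b(1)
s(18) → h(7)
a(0) → z(25)
o(14) → l(11)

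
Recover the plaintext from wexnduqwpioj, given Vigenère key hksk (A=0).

Repeat the key across the ciphertext: hkskhkskhksk
w(22)−h(7): 15 → p
e(4)−k(10): -6≡20 → u
x(23)−s(18): 5 → f
n(13)−k(10): 3 → d
d(3)−h(7): -4≡22 → w
u(20)−k(10): 10 → k
q(16)−s(18): -2≡24 → y
w(22)−k(10): 12 → m
p(15)−h(7): 8 → i
i(8)−k(10): -2≡24 → y
o(14)−s(18): -4≡22 → w
j(9)−k(10): -1≡25 → z

pufdwkymiywz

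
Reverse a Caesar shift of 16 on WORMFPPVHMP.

GYBWPZZFRWZ

W(22): 22−16=6 → G
O(14): 14−16=-2≡24 → Y
R(17): 17−16=1 → B
M(12): 12−16=-4≡22 → W
F(5): 5−16=-11≡15 → P
P(15): 15−16=-1≡25 → Z
P(15): 15−16=-1≡25 → Z
V(21): 21−16=5 → F
H(7): 7−16=-9≡17 → R
M(12): 12−16=-4≡22 → W
P(15): 15−16=-1≡25 → Z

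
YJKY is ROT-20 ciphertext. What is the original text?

Y(24): 24−20=4 → E
J(9): 9−20=-11≡15 → P
K(10): 10−20=-10≡16 → Q
Y(24): 24−20=4 → E

EPQE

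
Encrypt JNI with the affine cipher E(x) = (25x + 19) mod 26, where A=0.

J(9): 25·9+19=244≡10 → K
N(13): 25·13+19=344≡6 → G
I(8): 25·8+19=219≡11 → L

KGL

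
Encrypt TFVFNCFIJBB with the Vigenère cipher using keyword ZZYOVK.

Repeat the key across the message: ZZYOVKZZYOV
T(19)+Z(25): 44≡18 → S
F(5)+Z(25): 30≡4 → E
V(21)+Y(24): 45≡19 → T
F(5)+O(14): 19 → T
N(13)+V(21): 34≡8 → I
C(2)+K(10): 12 → M
F(5)+Z(25): 30≡4 → E
I(8)+Z(25): 33≡7 → H
J(9)+Y(24): 33≡7 → H
B(1)+O(14): 15 → P
B(1)+V(21): 22 → W

SETTIMEHHPW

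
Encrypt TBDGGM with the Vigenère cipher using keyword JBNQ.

Repeat the key across the message: JBNQJB
T(19)+J(9): 28≡2 → C
B(1)+B(1): 2 → C
D(3)+N(13): 16 → Q
G(6)+Q(16): 22 → W
G(6)+J(9): 15 → P
M(12)+B(1): 13 → N

CCQWPN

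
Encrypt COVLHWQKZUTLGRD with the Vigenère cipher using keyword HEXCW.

Repeat the key across the message: HEXCWHEXCWHEXCW
C(2)+H(7): 9 → J
O(14)+E(4): 18 → S
V(21)+X(23): 44≡18 → S
L(11)+C(2): 13 → N
H(7)+W(22): 29≡3 → D
W(22)+H(7): 29≡3 → D
Q(16)+E(4): 20 → U
K(10)+X(23): 33≡7 → H
Z(25)+C(2): 27≡1 → B
U(20)+W(22): 42≡16 → Q
T(19)+H(7): 26≡0 → A
L(11)+E(4): 15 → P
G(6)+X(23): 29≡3 → D
R(17)+C(2): 19 → T
D(3)+W(22): 25 → Z

JSSNDDUHBQAPDTZ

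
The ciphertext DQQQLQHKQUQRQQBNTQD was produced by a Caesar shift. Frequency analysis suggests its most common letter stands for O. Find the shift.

The most frequent ciphertext letter is Q (appears 9 times).
Q is position 16; O is position 14.
Shift = 2.

2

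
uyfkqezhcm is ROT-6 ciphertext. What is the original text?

oszekytbwg

u(20): 20−6=14 → o
y(24): 24−6=18 → s
f(5): 5−6=-1≡25 → z
k(10): 10−6=4 → e
q(16): 16−6=10 → k
e(4): 4−6=-2≡24 → y
z(25): 25−6=19 → t
h(7): 7−6=1 → b
c(2): 2−6=-4≡22 → w
m(12): 12−6=6 → g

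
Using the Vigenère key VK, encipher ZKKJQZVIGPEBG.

UUFTLJQSBZZLB

Repeat the key across the message: VKVKVKVKVKVKV
Z(25)+V(21): 46≡20 → U
K(10)+K(10): 20 → U
K(10)+V(21): 31≡5 → F
J(9)+K(10): 19 → T
Q(16)+V(21): 37≡11 → L
Z(25)+K(10): 35≡9 → J
V(21)+V(21): 42≡16 → Q
I(8)+K(10): 18 → S
G(6)+V(21): 27≡1 → B
P(15)+K(10): 25 → Z
E(4)+V(21): 25 → Z
B(1)+K(10): 11 → L
G(6)+V(21): 27≡1 → B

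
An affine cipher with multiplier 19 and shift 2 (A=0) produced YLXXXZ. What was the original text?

IVXXXT

The inverse of 19 mod 26 is 11, since 19·11=209≡1. Apply D(y)=11·(y−2) mod 26:
Y(24): 11·(24−2)=242≡8 → I
L(11): 11·(11−2)=99≡21 → V
X(23): 11·(23−2)=231≡23 → X
X(23): 11·(23−2)=231≡23 → X
X(23): 11·(23−2)=231≡23 → X
Z(25): 11·(25−2)=253≡19 → T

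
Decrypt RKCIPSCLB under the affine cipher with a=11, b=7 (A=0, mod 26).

IFJTWBJYQ

The inverse of 11 mod 26 is 19, since 11·19=209≡1. Apply D(y)=19·(y−7) mod 26:
R(17): 19·(17−7)=190≡8 → I
K(10): 19·(10−7)=57≡5 → F
C(2): 19·(2−7)=-95≡9 → J
I(8): 19·(8−7)=19 → T
P(15): 19·(15−7)=152≡22 → W
S(18): 19·(18−7)=209≡1 → B
C(2): 19·(2−7)=-95≡9 → J
L(11): 19·(11−7)=76≡24 → Y
B(1): 19·(1−7)=-114≡16 → Q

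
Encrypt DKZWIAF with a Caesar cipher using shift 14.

D(3): 3+14=17 → R
K(10): 10+14=24 → Y
Z(25): 25+14=39≡13 → N
W(22): 22+14=36≡10 → K
I(8): 8+14=22 → W
A(0): 0+14=14 → O
F(5): 5+14=19 → T

RYNKWOT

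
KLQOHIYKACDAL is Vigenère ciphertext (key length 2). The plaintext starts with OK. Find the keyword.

Subtract each crib letter from the matching ciphertext letter (mod 26):
K(10)−O(14)=-4≡22 → W
L(11)−K(10)=1 → B

WB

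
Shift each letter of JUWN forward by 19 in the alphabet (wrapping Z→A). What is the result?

J(9): 9+19=28≡2 → C
U(20): 20+19=39≡13 → N
W(22): 22+19=41≡15 → P
N(13): 13+19=32≡6 → G

CNPG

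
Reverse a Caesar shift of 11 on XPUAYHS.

MEJPNWH

X(23): 23−11=12 → M
P(15): 15−11=4 → E
U(20): 20−11=9 → J
A(0): 0−11=-11≡15 → P
Y(24): 24−11=13 → N
H(7): 7−11=-4≡22 → W
S(18): 18−11=7 → H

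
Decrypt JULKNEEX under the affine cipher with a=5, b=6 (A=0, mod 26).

The inverse of 5 mod 26 is 21, since 5·21=105≡1. Apply D(y)=21·(y−6) mod 26:
J(9): 21·(9−6)=63≡11 → L
U(20): 21·(20−6)=294≡8 → I
L(11): 21·(11−6)=105≡1 → B
K(10): 21·(10−6)=84≡6 → G
N(13): 21·(13−6)=147≡17 → R
E(4): 21·(4−6)=-42≡10 → K
E(4): 21·(4−6)=-42≡10 → K
X(23): 21·(23−6)=357≡19 → T

LIBGRKKT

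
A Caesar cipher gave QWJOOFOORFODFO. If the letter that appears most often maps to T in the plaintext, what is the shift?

21

The most frequent ciphertext letter is O (appears 6 times).
O is position 14; T is position 19.
Shift = -5≡21.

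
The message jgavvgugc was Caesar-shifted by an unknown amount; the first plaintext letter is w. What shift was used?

13

From the crib: j(9)−w(22)=-13≡13, so the shift is 13.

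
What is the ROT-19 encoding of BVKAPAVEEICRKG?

UODTITOXXBVKDZ

B(1): 1+19=20 → U
V(21): 21+19=40≡14 → O
K(10): 10+19=29≡3 → D
A(0): 0+19=19 → T
P(15): 15+19=34≡8 → I
A(0): 0+19=19 → T
V(21): 21+19=40≡14 → O
E(4): 4+19=23 → X
E(4): 4+19=23 → X
I(8): 8+19=27≡1 → B
C(2): 2+19=21 → V
R(17): 17+19=36≡10 → K
K(10): 10+19=29≡3 → D
G(6): 6+19=25 → Z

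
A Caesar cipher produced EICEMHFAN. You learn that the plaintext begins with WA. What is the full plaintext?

From the crib: E(4)−W(22)=-18≡8, so the shift is 8.
Subtract 8 from each ciphertext letter:
E(4): 4−8=-4≡22 → W
I(8): 8−8=0 → A
C(2): 2−8=-6≡20 → U
E(4): 4−8=-4≡22 → W
M(12): 12−8=4 → E
H(7): 7−8=-1≡25 → Z
F(5): 5−8=-3≡23 → X
A(0): 0−8=-8≡18 → S
N(13): 13−8=5 → F

WAUWEZXSF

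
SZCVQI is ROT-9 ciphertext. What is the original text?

JQTMHZ

S(18): 18−9=9 → J
Z(25): 25−9=16 → Q
C(2): 2−9=-7≡19 → T
V(21): 21−9=12 → M
Q(16): 16−9=7 → H
I(8): 8−9=-1≡25 → Z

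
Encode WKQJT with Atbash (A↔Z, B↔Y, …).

DPJQG

W(22) → D(3)
K(10) → P(15)
Q(16) → J(9)
J(9) → Q(16)
T(19) → G(6)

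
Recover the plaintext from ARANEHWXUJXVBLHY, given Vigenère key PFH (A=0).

Repeat the key across the ciphertext: PFHPFHPFHPFHPFHP
A(0)−P(15): -15≡11 → L
R(17)−F(5): 12 → M
A(0)−H(7): -7≡19 → T
N(13)−P(15): -2≡24 → Y
E(4)−F(5): -1≡25 → Z
H(7)−H(7): 0 → A
W(22)−P(15): 7 → H
X(23)−F(5): 18 → S
U(20)−H(7): 13 → N
J(9)−P(15): -6≡20 → U
X(23)−F(5): 18 → S
V(21)−H(7): 14 → O
B(1)−P(15): -14≡12 → M
L(11)−F(5): 6 → G
H(7)−H(7): 0 → A
Y(24)−P(15): 9 → J

LMTYZAHSNUSOMGAJ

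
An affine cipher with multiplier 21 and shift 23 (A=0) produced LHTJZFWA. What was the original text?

SYGIKOVP

The inverse of 21 mod 26 is 5, since 21·5=105≡1. Apply D(y)=5·(y−23) mod 26:
L(11): 5·(11−23)=-60≡18 → S
H(7): 5·(7−23)=-80≡24 → Y
T(19): 5·(19−23)=-20≡6 → G
J(9): 5·(9−23)=-70≡8 → I
Z(25): 5·(25−23)=10 → K
F(5): 5·(5−23)=-90≡14 → O
W(22): 5·(22−23)=-5≡21 → V
A(0): 5·(0−23)=-115≡15 → P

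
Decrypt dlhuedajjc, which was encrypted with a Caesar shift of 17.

d(3): 3−17=-14≡12 → m
l(11): 11−17=-6≡20 → u
h(7): 7−17=-10≡16 → q
u(20): 20−17=3 → d
e(4): 4−17=-13≡13 → n
d(3): 3−17=-14≡12 → m
a(0): 0−17=-17≡9 → j
j(9): 9−17=-8≡18 → s
j(9): 9−17=-8≡18 → s
c(2): 2−17=-15≡11 → l

muqdnmjssl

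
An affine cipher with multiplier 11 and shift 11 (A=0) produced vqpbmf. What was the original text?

irystq

The inverse of 11 mod 26 is 19, since 11·19=209≡1. Apply D(y)=19·(y−11) mod 26:
v(21): 19·(21−11)=190≡8 → i
q(16): 19·(16−11)=95≡17 → r
p(15): 19·(15−11)=76≡24 → y
b(1): 19·(1−11)=-190≡18 → s
m(12): 19·(12−11)=19 → t
f(5): 19·(5−11)=-114≡16 → q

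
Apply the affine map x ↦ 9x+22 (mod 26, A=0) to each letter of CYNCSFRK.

C(2): 9·2+22=40≡14 → O
Y(24): 9·24+22=238≡4 → E
N(13): 9·13+22=139≡9 → J
C(2): 9·2+22=40≡14 → O
S(18): 9·18+22=184≡2 → C
F(5): 9·5+22=67≡15 → P
R(17): 9·17+22=175≡19 → T
K(10): 9·10+22=112≡8 → I

OEJOCPTI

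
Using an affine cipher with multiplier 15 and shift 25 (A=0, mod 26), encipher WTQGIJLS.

RYFLPEIJ

W(22): 15·22+25=355≡17 → R
T(19): 15·19+25=310≡24 → Y
Q(16): 15·16+25=265≡5 → F
G(6): 15·6+25=115≡11 → L
I(8): 15·8+25=145≡15 → P
J(9): 15·9+25=160≡4 → E
L(11): 15·11+25=190≡8 → I
S(18): 15·18+25=295≡9 → J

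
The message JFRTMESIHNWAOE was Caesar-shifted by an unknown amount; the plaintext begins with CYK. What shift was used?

7

From the crib: J(9)−C(2)=7, so the shift is 7.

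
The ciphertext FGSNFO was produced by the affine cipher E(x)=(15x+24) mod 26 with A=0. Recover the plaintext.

XEKBXI

The inverse of 15 mod 26 is 7, since 15·7=105≡1. Apply D(y)=7·(y−24) mod 26:
F(5): 7·(5−24)=-133≡23 → X
G(6): 7·(6−24)=-126≡4 → E
S(18): 7·(18−24)=-42≡10 → K
N(13): 7·(13−24)=-77≡1 → B
F(5): 7·(5−24)=-133≡23 → X
O(14): 7·(14−24)=-70≡8 → I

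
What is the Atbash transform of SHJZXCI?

S(18) → H(7)
H(7) → S(18)
J(9) → Q(16)
Z(25) → A(0)
X(23) → C(2)
C(2) → X(23)
I(8) → R(17)

HSQACXR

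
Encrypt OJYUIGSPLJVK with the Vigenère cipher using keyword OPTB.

Repeat the key across the message: OPTBOPTBOPTB
O(14)+O(14): 28≡2 → C
J(9)+P(15): 24 → Y
Y(24)+T(19): 43≡17 → R
U(20)+B(1): 21 → V
I(8)+O(14): 22 → W
G(6)+P(15): 21 → V
S(18)+T(19): 37≡11 → L
P(15)+B(1): 16 → Q
L(11)+O(14): 25 → Z
J(9)+P(15): 24 → Y
V(21)+T(19): 40≡14 → O
K(10)+B(1): 11 → L

CYRVWVLQZYOL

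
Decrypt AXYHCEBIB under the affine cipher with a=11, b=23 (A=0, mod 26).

FATIRDYBY

The inverse of 11 mod 26 is 19, since 11·19=209≡1. Apply D(y)=19·(y−23) mod 26:
A(0): 19·(0−23)=-437≡5 → F
X(23): 19·(23−23)=0 → A
Y(24): 19·(24−23)=19 → T
H(7): 19·(7−23)=-304≡8 → I
C(2): 19·(2−23)=-399≡17 → R
E(4): 19·(4−23)=-361≡3 → D
B(1): 19·(1−23)=-418≡24 → Y
I(8): 19·(8−23)=-285≡1 → B
B(1): 19·(1−23)=-418≡24 → Y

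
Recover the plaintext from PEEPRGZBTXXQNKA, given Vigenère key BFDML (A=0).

Repeat the key across the ciphertext: BFDMLBFDMLBFDML
P(15)−B(1): 14 → O
E(4)−F(5): -1≡25 → Z
E(4)−D(3): 1 → B
P(15)−M(12): 3 → D
R(17)−L(11): 6 → G
G(6)−B(1): 5 → F
Z(25)−F(5): 20 → U
B(1)−D(3): -2≡24 → Y
T(19)−M(12): 7 → H
X(23)−L(11): 12 → M
X(23)−B(1): 22 → W
Q(16)−F(5): 11 → L
N(13)−D(3): 10 → K
K(10)−M(12): -2≡24 → Y
A(0)−L(11): -11≡15 → P

OZBDGFUYHMWLKYP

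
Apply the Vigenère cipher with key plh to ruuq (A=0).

gfbf

Repeat the key across the message: plhp
r(17)+p(15): 32≡6 → g
u(20)+l(11): 31≡5 → f
u(20)+h(7): 27≡1 → b
q(16)+p(15): 31≡5 → f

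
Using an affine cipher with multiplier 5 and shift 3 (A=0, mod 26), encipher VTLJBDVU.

V(21): 5·21+3=108≡4 → E
T(19): 5·19+3=98≡20 → U
L(11): 5·11+3=58≡6 → G
J(9): 5·9+3=48≡22 → W
B(1): 5·1+3=8 → I
D(3): 5·3+3=18 → S
V(21): 5·21+3=108≡4 → E
U(20): 5·20+3=103≡25 → Z

EUGWISEZ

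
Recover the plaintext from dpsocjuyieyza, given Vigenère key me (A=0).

Repeat the key across the ciphertext: memememememem
d(3)−m(12): -9≡17 → r
p(15)−e(4): 11 → l
s(18)−m(12): 6 → g
o(14)−e(4): 10 → k
c(2)−m(12): -10≡16 → q
j(9)−e(4): 5 → f
u(20)−m(12): 8 → i
y(24)−e(4): 20 → u
i(8)−m(12): -4≡22 → w
e(4)−e(4): 0 → a
y(24)−m(12): 12 → m
z(25)−e(4): 21 → v
a(0)−m(12): -12≡14 → o

rlgkqfiuwamvo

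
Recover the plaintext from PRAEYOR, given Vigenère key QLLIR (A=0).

ZGPWHYG

Repeat the key across the ciphertext: QLLIRQL
P(15)−Q(16): -1≡25 → Z
R(17)−L(11): 6 → G
A(0)−L(11): -11≡15 → P
E(4)−I(8): -4≡22 → W
Y(24)−R(17): 7 → H
O(14)−Q(16): -2≡24 → Y
R(17)−L(11): 6 → G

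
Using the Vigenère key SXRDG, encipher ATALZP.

SQROFH

Repeat the key across the message: SXRDGS
A(0)+S(18): 18 → S
T(19)+X(23): 42≡16 → Q
A(0)+R(17): 17 → R
L(11)+D(3): 14 → O
Z(25)+G(6): 31≡5 → F
P(15)+S(18): 33≡7 → H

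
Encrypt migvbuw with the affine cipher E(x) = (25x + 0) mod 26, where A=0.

m(12): 25·12+0=300≡14 → o
i(8): 25·8+0=200≡18 → s
g(6): 25·6+0=150≡20 → u
v(21): 25·21+0=525≡5 → f
b(1): 25·1+0=25 → z
u(20): 25·20+0=500≡6 → g
w(22): 25·22+0=550≡4 → e

osufzge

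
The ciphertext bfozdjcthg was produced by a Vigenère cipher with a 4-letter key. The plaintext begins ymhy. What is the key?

Subtract each crib letter from the matching ciphertext letter (mod 26):
b(1)−y(24)=-23≡3 → d
f(5)−m(12)=-7≡19 → t
o(14)−h(7)=7 → h
z(25)−y(24)=1 → b

dthb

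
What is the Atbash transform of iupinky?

i(8) → r(17)
u(20) → f(5)
p(15) → k(10)
i(8) → r(17)
n(13) → m(12)
k(10) → p(15)
y(24) → b(1)

rfkrmpb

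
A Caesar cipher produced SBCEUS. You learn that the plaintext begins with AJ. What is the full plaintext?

From the crib: S(18)−A(0)=18, so the shift is 18.
Subtract 18 from each ciphertext letter:
S(18): 18−18=0 → A
B(1): 1−18=-17≡9 → J
C(2): 2−18=-16≡10 → K
E(4): 4−18=-14≡12 → M
U(20): 20−18=2 → C
S(18): 18−18=0 → A

AJKMCA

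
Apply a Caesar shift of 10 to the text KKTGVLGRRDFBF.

UUDQFVQBBNPLP

K(10): 10+10=20 → U
K(10): 10+10=20 → U
T(19): 19+10=29≡3 → D
G(6): 6+10=16 → Q
V(21): 21+10=31≡5 → F
L(11): 11+10=21 → V
G(6): 6+10=16 → Q
R(17): 17+10=27≡1 → B
R(17): 17+10=27≡1 → B
D(3): 3+10=13 → N
F(5): 5+10=15 → P
B(1): 1+10=11 → L
F(5): 5+10=15 → P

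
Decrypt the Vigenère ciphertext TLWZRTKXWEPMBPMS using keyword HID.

MDTSJQDPTXHJUHJL

Repeat the key across the ciphertext: HIDHIDHIDHIDHIDH
T(19)−H(7): 12 → M
L(11)−I(8): 3 → D
W(22)−D(3): 19 → T
Z(25)−H(7): 18 → S
R(17)−I(8): 9 → J
T(19)−D(3): 16 → Q
K(10)−H(7): 3 → D
X(23)−I(8): 15 → P
W(22)−D(3): 19 → T
E(4)−H(7): -3≡23 → X
P(15)−I(8): 7 → H
M(12)−D(3): 9 → J
B(1)−H(7): -6≡20 → U
P(15)−I(8): 7 → H
M(12)−D(3): 9 → J
S(18)−H(7): 11 → L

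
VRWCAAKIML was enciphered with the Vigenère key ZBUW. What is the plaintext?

Repeat the key across the ciphertext: ZBUWZBUWZB
V(21)−Z(25): -4≡22 → W
R(17)−B(1): 16 → Q
W(22)−U(20): 2 → C
C(2)−W(22): -20≡6 → G
A(0)−Z(25): -25≡1 → B
A(0)−B(1): -1≡25 → Z
K(10)−U(20): -10≡16 → Q
I(8)−W(22): -14≡12 → M
M(12)−Z(25): -13≡13 → N
L(11)−B(1): 10 → K

WQCGBZQMNK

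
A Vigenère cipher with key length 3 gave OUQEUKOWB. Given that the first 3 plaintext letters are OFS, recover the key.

APY

Subtract each crib letter from the matching ciphertext letter (mod 26):
O(14)−O(14)=0 → A
U(20)−F(5)=15 → P
Q(16)−S(18)=-2≡24 → Y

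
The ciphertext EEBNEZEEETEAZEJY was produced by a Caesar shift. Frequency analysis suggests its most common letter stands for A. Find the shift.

4

The most frequent ciphertext letter is E (appears 8 times).
E is position 4; A is position 0.
Shift = 4.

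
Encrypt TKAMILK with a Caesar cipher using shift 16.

JAQCYBA

T(19): 19+16=35≡9 → J
K(10): 10+16=26≡0 → A
A(0): 0+16=16 → Q
M(12): 12+16=28≡2 → C
I(8): 8+16=24 → Y
L(11): 11+16=27≡1 → B
K(10): 10+16=26≡0 → A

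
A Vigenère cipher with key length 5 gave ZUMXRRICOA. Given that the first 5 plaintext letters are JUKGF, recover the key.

Subtract each crib letter from the matching ciphertext letter (mod 26):
Z(25)−J(9)=16 → Q
U(20)−U(20)=0 → A
M(12)−K(10)=2 → C
X(23)−G(6)=17 → R
R(17)−F(5)=12 → M

QACRM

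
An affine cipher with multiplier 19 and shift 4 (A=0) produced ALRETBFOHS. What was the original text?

IZNAJTLGHY

The inverse of 19 mod 26 is 11, since 19·11=209≡1. Apply D(y)=11·(y−4) mod 26:
A(0): 11·(0−4)=-44≡8 → I
L(11): 11·(11−4)=77≡25 → Z
R(17): 11·(17−4)=143≡13 → N
E(4): 11·(4−4)=0 → A
T(19): 11·(19−4)=165≡9 → J
B(1): 11·(1−4)=-33≡19 → T
F(5): 11·(5−4)=11 → L
O(14): 11·(14−4)=110≡6 → G
H(7): 11·(7−4)=33≡7 → H
S(18): 11·(18−4)=154≡24 → Y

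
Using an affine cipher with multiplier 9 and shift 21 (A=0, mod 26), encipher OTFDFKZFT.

RKOWOHMOK

O(14): 9·14+21=147≡17 → R
T(19): 9·19+21=192≡10 → K
F(5): 9·5+21=66≡14 → O
D(3): 9·3+21=48≡22 → W
F(5): 9·5+21=66≡14 → O
K(10): 9·10+21=111≡7 → H
Z(25): 9·25+21=246≡12 → M
F(5): 9·5+21=66≡14 → O
T(19): 9·19+21=192≡10 → K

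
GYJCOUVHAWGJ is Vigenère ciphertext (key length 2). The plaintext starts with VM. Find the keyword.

LM

Subtract each crib letter from the matching ciphertext letter (mod 26):
G(6)−V(21)=-15≡11 → L
Y(24)−M(12)=12 → M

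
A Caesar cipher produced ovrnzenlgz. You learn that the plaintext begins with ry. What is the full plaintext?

ryuqchqojc

From the crib: o(14)−r(17)=-3≡23, so the shift is 23.
Subtract 23 from each ciphertext letter:
o(14): 14−23=-9≡17 → r
v(21): 21−23=-2≡24 → y
r(17): 17−23=-6≡20 → u
n(13): 13−23=-10≡16 → q
z(25): 25−23=2 → c
e(4): 4−23=-19≡7 → h
n(13): 13−23=-10≡16 → q
l(11): 11−23=-12≡14 → o
g(6): 6−23=-17≡9 → j
z(25): 25−23=2 → c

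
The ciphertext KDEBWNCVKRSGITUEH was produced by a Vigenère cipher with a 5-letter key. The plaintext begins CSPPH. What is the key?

ILPMP

Subtract each crib letter from the matching ciphertext letter (mod 26):
K(10)−C(2)=8 → I
D(3)−S(18)=-15≡11 → L
E(4)−P(15)=-11≡15 → P
B(1)−P(15)=-14≡12 → M
W(22)−H(7)=15 → P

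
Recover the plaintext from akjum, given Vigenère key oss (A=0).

msrgu

Repeat the key across the ciphertext: ossos
a(0)−o(14): -14≡12 → m
k(10)−s(18): -8≡18 → s
j(9)−s(18): -9≡17 → r
u(20)−o(14): 6 → g
m(12)−s(18): -6≡20 → u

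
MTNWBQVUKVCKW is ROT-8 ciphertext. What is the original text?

ELFOTINMCNUCO

M(12): 12−8=4 → E
T(19): 19−8=11 → L
N(13): 13−8=5 → F
W(22): 22−8=14 → O
B(1): 1−8=-7≡19 → T
Q(16): 16−8=8 → I
V(21): 21−8=13 → N
U(20): 20−8=12 → M
K(10): 10−8=2 → C
V(21): 21−8=13 → N
C(2): 2−8=-6≡20 → U
K(10): 10−8=2 → C
W(22): 22−8=14 → O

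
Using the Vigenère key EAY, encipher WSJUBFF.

Repeat the key across the message: EAYEAYE
W(22)+E(4): 26≡0 → A
S(18)+A(0): 18 → S
J(9)+Y(24): 33≡7 → H
U(20)+E(4): 24 → Y
B(1)+A(0): 1 → B
F(5)+Y(24): 29≡3 → D
F(5)+E(4): 9 → J

ASHYBDJ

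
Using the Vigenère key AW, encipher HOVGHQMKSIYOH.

Repeat the key across the message: AWAWAWAWAWAWA
H(7)+A(0): 7 → H
O(14)+W(22): 36≡10 → K
V(21)+A(0): 21 → V
G(6)+W(22): 28≡2 → C
H(7)+A(0): 7 → H
Q(16)+W(22): 38≡12 → M
M(12)+A(0): 12 → M
K(10)+W(22): 32≡6 → G
S(18)+A(0): 18 → S
I(8)+W(22): 30≡4 → E
Y(24)+A(0): 24 → Y
O(14)+W(22): 36≡10 → K
H(7)+A(0): 7 → H

HKVCHMMGSEYKH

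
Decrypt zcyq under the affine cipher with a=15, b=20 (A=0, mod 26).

jecy

The inverse of 15 mod 26 is 7, since 15·7=105≡1. Apply D(y)=7·(y−20) mod 26:
z(25): 7·(25−20)=35≡9 → j
c(2): 7·(2−20)=-126≡4 → e
y(24): 7·(24−20)=28≡2 → c
q(16): 7·(16−20)=-28≡24 → y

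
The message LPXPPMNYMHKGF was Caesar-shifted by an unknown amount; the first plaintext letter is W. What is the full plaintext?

From the crib: L(11)−W(22)=-11≡15, so the shift is 15.
Subtract 15 from each ciphertext letter:
L(11): 11−15=-4≡22 → W
P(15): 15−15=0 → A
X(23): 23−15=8 → I
P(15): 15−15=0 → A
P(15): 15−15=0 → A
M(12): 12−15=-3≡23 → X
N(13): 13−15=-2≡24 → Y
Y(24): 24−15=9 → J
M(12): 12−15=-3≡23 → X
H(7): 7−15=-8≡18 → S
K(10): 10−15=-5≡21 → V
G(6): 6−15=-9≡17 → R
F(5): 5−15=-10≡16 → Q

WAIAAXYJXSVRQ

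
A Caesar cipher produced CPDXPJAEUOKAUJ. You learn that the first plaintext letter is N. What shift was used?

15

From the crib: C(2)−N(13)=-11≡15, so the shift is 15.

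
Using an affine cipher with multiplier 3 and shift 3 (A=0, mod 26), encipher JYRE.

EXCP

J(9): 3·9+3=30≡4 → E
Y(24): 3·24+3=75≡23 → X
R(17): 3·17+3=54≡2 → C
E(4): 3·4+3=15 → P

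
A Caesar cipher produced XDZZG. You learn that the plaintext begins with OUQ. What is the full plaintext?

From the crib: X(23)−O(14)=9, so the shift is 9.
Subtract 9 from each ciphertext letter:
X(23): 23−9=14 → O
D(3): 3−9=-6≡20 → U
Z(25): 25−9=16 → Q
Z(25): 25−9=16 → Q
G(6): 6−9=-3≡23 → X

OUQQX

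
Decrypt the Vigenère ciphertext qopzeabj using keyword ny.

dqcbrcol

Repeat the key across the ciphertext: nynynyny
q(16)−n(13): 3 → d
o(14)−y(24): -10≡16 → q
p(15)−n(13): 2 → c
z(25)−y(24): 1 → b
e(4)−n(13): -9≡17 → r
a(0)−y(24): -24≡2 → c
b(1)−n(13): -12≡14 → o
j(9)−y(24): -15≡11 → l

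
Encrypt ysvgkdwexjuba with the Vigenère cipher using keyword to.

rgoudrpsqxnpt

Repeat the key across the message: totototototot
y(24)+t(19): 43≡17 → r
s(18)+o(14): 32≡6 → g
v(21)+t(19): 40≡14 → o
g(6)+o(14): 20 → u
k(10)+t(19): 29≡3 → d
d(3)+o(14): 17 → r
w(22)+t(19): 41≡15 → p
e(4)+o(14): 18 → s
x(23)+t(19): 42≡16 → q
j(9)+o(14): 23 → x
u(20)+t(19): 39≡13 → n
b(1)+o(14): 15 → p
a(0)+t(19): 19 → t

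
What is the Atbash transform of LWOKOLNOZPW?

ODLPLOMLAKD

L(11) → O(14)
W(22) → D(3)
O(14) → L(11)
K(10) → P(15)
O(14) → L(11)
L(11) → O(14)
N(13) → M(12)
O(14) → L(11)
Z(25) → A(0)
P(15) → K(10)
W(22) → D(3)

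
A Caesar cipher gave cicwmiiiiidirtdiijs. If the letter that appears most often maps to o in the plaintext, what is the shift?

The most frequent ciphertext letter is i (appears 9 times).
i is position 8; o is position 14.
Shift = -6≡20.

20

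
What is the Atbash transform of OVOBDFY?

LELYWUB

O(14) → L(11)
V(21) → E(4)
O(14) → L(11)
B(1) → Y(24)
D(3) → W(22)
F(5) → U(20)
Y(24) → B(1)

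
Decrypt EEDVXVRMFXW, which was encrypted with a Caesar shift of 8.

WWVNPNJEXPO

E(4): 4−8=-4≡22 → W
E(4): 4−8=-4≡22 → W
D(3): 3−8=-5≡21 → V
V(21): 21−8=13 → N
X(23): 23−8=15 → P
V(21): 21−8=13 → N
R(17): 17−8=9 → J
M(12): 12−8=4 → E
F(5): 5−8=-3≡23 → X
X(23): 23−8=15 → P
W(22): 22−8=14 → O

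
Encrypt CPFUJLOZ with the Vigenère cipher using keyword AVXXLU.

CKCRUFOU

Repeat the key across the message: AVXXLUAV
C(2)+A(0): 2 → C
P(15)+V(21): 36≡10 → K
F(5)+X(23): 28≡2 → C
U(20)+X(23): 43≡17 → R
J(9)+L(11): 20 → U
L(11)+U(20): 31≡5 → F
O(14)+A(0): 14 → O
Z(25)+V(21): 46≡20 → U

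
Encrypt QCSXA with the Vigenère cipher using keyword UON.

KQFRO

Repeat the key across the message: UONUO
Q(16)+U(20): 36≡10 → K
C(2)+O(14): 16 → Q
S(18)+N(13): 31≡5 → F
X(23)+U(20): 43≡17 → R
A(0)+O(14): 14 → O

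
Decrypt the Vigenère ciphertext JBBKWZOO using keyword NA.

WBOKJZBO

Repeat the key across the ciphertext: NANANANA
J(9)−N(13): -4≡22 → W
B(1)−A(0): 1 → B
B(1)−N(13): -12≡14 → O
K(10)−A(0): 10 → K
W(22)−N(13): 9 → J
Z(25)−A(0): 25 → Z
O(14)−N(13): 1 → B
O(14)−A(0): 14 → O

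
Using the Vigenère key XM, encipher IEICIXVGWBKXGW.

Repeat the key across the message: XMXMXMXMXMXMXM
I(8)+X(23): 31≡5 → F
E(4)+M(12): 16 → Q
I(8)+X(23): 31≡5 → F
C(2)+M(12): 14 → O
I(8)+X(23): 31≡5 → F
X(23)+M(12): 35≡9 → J
V(21)+X(23): 44≡18 → S
G(6)+M(12): 18 → S
W(22)+X(23): 45≡19 → T
B(1)+M(12): 13 → N
K(10)+X(23): 33≡7 → H
X(23)+M(12): 35≡9 → J
G(6)+X(23): 29≡3 → D
W(22)+M(12): 34≡8 → I

FQFOFJSSTNHJDI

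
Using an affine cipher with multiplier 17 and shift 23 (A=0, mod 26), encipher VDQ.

QWJ

V(21): 17·21+23=380≡16 → Q
D(3): 17·3+23=74≡22 → W
Q(16): 17·16+23=295≡9 → J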